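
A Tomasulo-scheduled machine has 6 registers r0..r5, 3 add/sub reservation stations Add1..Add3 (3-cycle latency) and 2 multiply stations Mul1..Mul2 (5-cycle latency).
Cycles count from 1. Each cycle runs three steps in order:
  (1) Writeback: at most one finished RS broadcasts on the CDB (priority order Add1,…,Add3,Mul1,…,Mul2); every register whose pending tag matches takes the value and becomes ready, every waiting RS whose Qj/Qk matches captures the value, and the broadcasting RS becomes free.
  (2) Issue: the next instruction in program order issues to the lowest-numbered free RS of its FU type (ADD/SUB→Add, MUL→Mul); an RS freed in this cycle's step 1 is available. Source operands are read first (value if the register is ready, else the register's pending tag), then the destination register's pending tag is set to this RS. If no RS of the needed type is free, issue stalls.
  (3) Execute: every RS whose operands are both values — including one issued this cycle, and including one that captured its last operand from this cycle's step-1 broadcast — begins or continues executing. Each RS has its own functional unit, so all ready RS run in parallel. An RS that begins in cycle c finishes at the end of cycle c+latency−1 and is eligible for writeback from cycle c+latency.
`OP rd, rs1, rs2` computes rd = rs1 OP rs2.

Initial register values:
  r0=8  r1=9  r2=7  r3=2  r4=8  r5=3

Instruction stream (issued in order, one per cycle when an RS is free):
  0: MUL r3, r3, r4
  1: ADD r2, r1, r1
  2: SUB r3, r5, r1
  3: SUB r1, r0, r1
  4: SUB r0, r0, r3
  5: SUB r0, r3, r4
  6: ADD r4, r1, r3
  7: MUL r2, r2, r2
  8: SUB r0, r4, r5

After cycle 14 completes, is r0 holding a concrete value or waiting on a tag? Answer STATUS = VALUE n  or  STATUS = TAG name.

STATUS = VALUE -10

c1: issue MUL r3<-Mul1 | r0:8,r1:9,r2:7,r3:Mul1,r4:8,r5:3
c2: issue ADD r2<-Add1 | r0:8,r1:9,r2:Add1,r3:Mul1,r4:8,r5:3
c3: issue SUB r3<-Add2 | r0:8,r1:9,r2:Add1,r3:Add2,r4:8,r5:3
c4: issue SUB r1<-Add3 | r0:8,r1:Add3,r2:Add1,r3:Add2,r4:8,r5:3
c5: CDB Add1=18; issue SUB r0<-Add1 | r0:Add1,r1:Add3,r2:18,r3:Add2,r4:8,r5:3
c6: CDB Add2=-6; issue SUB r0<-Add2 | r0:Add2,r1:Add3,r2:18,r3:-6,r4:8,r5:3
c7: CDB Add3=-1; issue ADD r4<-Add3 | r0:Add2,r1:-1,r2:18,r3:-6,r4:Add3,r5:3
c8: CDB Mul1=16; issue MUL r2<-Mul1 | r0:Add2,r1:-1,r2:Mul1,r3:-6,r4:Add3,r5:3
c9: CDB Add1=14; issue SUB r0<-Add1 | r0:Add1,r1:-1,r2:Mul1,r3:-6,r4:Add3,r5:3
c10: CDB Add2=-14 | r0:Add1,r1:-1,r2:Mul1,r3:-6,r4:Add3,r5:3
c11: CDB Add3=-7 | r0:Add1,r1:-1,r2:Mul1,r3:-6,r4:-7,r5:3
c12: - | r0:Add1,r1:-1,r2:Mul1,r3:-6,r4:-7,r5:3
c13: CDB Mul1=324 | r0:Add1,r1:-1,r2:324,r3:-6,r4:-7,r5:3
c14: CDB Add1=-10 | r0:-10,r1:-1,r2:324,r3:-6,r4:-7,r5:3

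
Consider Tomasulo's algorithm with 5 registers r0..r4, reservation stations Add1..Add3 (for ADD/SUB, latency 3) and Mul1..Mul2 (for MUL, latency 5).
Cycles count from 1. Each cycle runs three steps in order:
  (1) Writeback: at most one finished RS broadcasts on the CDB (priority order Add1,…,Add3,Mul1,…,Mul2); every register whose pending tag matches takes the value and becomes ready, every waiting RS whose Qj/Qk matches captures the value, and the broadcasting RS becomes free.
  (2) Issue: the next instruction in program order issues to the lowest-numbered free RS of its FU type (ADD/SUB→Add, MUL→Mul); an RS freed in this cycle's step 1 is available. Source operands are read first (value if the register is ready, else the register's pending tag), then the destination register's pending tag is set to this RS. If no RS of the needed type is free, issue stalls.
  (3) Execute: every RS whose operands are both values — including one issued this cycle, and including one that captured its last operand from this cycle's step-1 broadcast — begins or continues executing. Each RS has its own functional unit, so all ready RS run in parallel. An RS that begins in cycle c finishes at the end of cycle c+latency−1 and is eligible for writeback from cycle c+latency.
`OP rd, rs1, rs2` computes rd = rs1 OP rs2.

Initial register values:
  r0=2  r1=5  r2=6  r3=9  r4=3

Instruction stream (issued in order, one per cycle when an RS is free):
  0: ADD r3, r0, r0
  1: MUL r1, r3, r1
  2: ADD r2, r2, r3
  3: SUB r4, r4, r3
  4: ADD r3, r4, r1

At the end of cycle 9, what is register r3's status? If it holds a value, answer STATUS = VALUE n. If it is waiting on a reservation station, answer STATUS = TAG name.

STATUS = TAG Add3

c1: issue ADD r3<-Add1 | r0:2,r1:5,r2:6,r3:Add1,r4:3
c2: issue MUL r1<-Mul1 | r0:2,r1:Mul1,r2:6,r3:Add1,r4:3
c3: issue ADD r2<-Add2 | r0:2,r1:Mul1,r2:Add2,r3:Add1,r4:3
c4: CDB Add1=4; issue SUB r4<-Add1 | r0:2,r1:Mul1,r2:Add2,r3:4,r4:Add1
c5: issue ADD r3<-Add3 | r0:2,r1:Mul1,r2:Add2,r3:Add3,r4:Add1
c6: - | r0:2,r1:Mul1,r2:Add2,r3:Add3,r4:Add1
c7: CDB Add1=-1 | r0:2,r1:Mul1,r2:Add2,r3:Add3,r4:-1
c8: CDB Add2=10 | r0:2,r1:Mul1,r2:10,r3:Add3,r4:-1
c9: CDB Mul1=20 | r0:2,r1:20,r2:10,r3:Add3,r4:-1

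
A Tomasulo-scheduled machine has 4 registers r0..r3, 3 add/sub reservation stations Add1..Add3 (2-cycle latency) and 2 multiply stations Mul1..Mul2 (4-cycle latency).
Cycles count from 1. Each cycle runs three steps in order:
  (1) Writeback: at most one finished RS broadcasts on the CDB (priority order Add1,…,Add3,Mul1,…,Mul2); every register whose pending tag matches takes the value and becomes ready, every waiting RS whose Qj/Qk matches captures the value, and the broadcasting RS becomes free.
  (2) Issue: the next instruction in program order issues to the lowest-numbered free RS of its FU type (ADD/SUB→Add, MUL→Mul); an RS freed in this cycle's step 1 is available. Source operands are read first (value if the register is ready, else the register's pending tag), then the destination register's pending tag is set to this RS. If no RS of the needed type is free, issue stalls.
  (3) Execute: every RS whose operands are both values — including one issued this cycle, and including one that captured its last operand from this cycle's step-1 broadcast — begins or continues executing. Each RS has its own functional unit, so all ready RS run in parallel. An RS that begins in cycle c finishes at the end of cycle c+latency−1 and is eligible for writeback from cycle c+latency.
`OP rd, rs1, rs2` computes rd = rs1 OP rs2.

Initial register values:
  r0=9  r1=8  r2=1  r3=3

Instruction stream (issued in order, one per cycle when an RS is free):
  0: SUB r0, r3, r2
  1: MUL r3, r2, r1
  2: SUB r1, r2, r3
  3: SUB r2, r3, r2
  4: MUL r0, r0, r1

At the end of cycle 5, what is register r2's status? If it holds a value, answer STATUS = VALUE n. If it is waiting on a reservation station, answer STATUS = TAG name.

c1: issue SUB r0<-Add1 | r0:Add1,r1:8,r2:1,r3:3
c2: issue MUL r3<-Mul1 | r0:Add1,r1:8,r2:1,r3:Mul1
c3: CDB Add1=2; issue SUB r1<-Add1 | r0:2,r1:Add1,r2:1,r3:Mul1
c4: issue SUB r2<-Add2 | r0:2,r1:Add1,r2:Add2,r3:Mul1
c5: issue MUL r0<-Mul2 | r0:Mul2,r1:Add1,r2:Add2,r3:Mul1

STATUS = TAG Add2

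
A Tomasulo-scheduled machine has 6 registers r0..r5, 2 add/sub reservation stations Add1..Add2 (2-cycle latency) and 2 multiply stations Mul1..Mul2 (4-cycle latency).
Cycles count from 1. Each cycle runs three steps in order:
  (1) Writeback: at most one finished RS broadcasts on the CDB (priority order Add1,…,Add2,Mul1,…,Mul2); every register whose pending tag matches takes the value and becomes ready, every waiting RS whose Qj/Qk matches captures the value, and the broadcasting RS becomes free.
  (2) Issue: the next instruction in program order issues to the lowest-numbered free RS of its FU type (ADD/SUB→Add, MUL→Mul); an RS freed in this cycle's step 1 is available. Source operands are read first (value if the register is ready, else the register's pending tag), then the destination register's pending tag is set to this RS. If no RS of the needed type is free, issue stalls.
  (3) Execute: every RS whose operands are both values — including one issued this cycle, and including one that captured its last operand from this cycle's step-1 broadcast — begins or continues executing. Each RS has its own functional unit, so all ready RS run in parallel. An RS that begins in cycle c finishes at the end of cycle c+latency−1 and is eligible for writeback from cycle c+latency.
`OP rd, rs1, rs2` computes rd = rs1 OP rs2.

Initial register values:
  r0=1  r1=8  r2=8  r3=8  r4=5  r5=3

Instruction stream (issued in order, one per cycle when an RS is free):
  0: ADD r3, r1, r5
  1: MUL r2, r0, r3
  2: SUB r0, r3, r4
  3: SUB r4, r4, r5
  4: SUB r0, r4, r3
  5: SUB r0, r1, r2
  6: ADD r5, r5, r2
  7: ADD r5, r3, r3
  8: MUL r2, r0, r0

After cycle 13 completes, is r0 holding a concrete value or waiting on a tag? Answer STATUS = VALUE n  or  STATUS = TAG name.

STATUS = VALUE -3

  c1: issue ADD r3<-Add1  regs: r0:1,r1:8,r2:8,r3:Add1,r4:5,r5:3
  c2: issue MUL r2<-Mul1  regs: r0:1,r1:8,r2:Mul1,r3:Add1,r4:5,r5:3
  c3: CDB Add1=11; issue SUB r0<-Add1  regs: r0:Add1,r1:8,r2:Mul1,r3:11,r4:5,r5:3
  c4: issue SUB r4<-Add2  regs: r0:Add1,r1:8,r2:Mul1,r3:11,r4:Add2,r5:3
  c5: CDB Add1=6; issue SUB r0<-Add1  regs: r0:Add1,r1:8,r2:Mul1,r3:11,r4:Add2,r5:3
  c6: CDB Add2=2; issue SUB r0<-Add2  regs: r0:Add2,r1:8,r2:Mul1,r3:11,r4:2,r5:3
  c7: CDB Mul1=11; stall  regs: r0:Add2,r1:8,r2:11,r3:11,r4:2,r5:3
  c8: CDB Add1=-9; issue ADD r5<-Add1  regs: r0:Add2,r1:8,r2:11,r3:11,r4:2,r5:Add1
  c9: CDB Add2=-3; issue ADD r5<-Add2  regs: r0:-3,r1:8,r2:11,r3:11,r4:2,r5:Add2
  c10: CDB Add1=14; issue MUL r2<-Mul1  regs: r0:-3,r1:8,r2:Mul1,r3:11,r4:2,r5:Add2
  c11: CDB Add2=22  regs: r0:-3,r1:8,r2:Mul1,r3:11,r4:2,r5:22
  c12: -  regs: r0:-3,r1:8,r2:Mul1,r3:11,r4:2,r5:22
  c13: -  regs: r0:-3,r1:8,r2:Mul1,r3:11,r4:2,r5:22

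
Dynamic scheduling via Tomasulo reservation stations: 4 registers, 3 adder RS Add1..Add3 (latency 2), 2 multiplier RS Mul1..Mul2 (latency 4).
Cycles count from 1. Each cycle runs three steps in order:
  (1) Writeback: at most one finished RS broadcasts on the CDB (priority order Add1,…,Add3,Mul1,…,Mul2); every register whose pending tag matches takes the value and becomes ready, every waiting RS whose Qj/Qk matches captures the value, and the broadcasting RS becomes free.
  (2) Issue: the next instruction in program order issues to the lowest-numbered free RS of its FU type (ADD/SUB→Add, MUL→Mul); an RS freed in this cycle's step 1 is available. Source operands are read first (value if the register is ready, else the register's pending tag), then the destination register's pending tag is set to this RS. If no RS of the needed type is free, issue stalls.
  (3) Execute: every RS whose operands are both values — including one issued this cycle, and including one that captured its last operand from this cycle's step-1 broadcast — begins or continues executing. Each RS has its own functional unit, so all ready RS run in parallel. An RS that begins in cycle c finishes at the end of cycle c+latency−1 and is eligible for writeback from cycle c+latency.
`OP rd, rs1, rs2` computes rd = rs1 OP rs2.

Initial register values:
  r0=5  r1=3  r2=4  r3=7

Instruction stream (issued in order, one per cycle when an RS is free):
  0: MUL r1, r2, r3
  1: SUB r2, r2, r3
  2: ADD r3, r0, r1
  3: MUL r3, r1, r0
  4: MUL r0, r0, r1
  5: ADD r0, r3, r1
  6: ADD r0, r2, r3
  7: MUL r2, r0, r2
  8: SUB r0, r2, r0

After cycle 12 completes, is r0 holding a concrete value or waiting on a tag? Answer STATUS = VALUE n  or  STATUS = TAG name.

STATUS = TAG Add3

cycle 1: issue MUL r1<-Mul1 // r0:5,r1:Mul1,r2:4,r3:7
cycle 2: issue SUB r2<-Add1 // r0:5,r1:Mul1,r2:Add1,r3:7
cycle 3: issue ADD r3<-Add2 // r0:5,r1:Mul1,r2:Add1,r3:Add2
cycle 4: CDB Add1=-3; issue MUL r3<-Mul2 // r0:5,r1:Mul1,r2:-3,r3:Mul2
cycle 5: CDB Mul1=28; issue MUL r0<-Mul1 // r0:Mul1,r1:28,r2:-3,r3:Mul2
cycle 6: issue ADD r0<-Add1 // r0:Add1,r1:28,r2:-3,r3:Mul2
cycle 7: CDB Add2=33; issue ADD r0<-Add2 // r0:Add2,r1:28,r2:-3,r3:Mul2
cycle 8: stall // r0:Add2,r1:28,r2:-3,r3:Mul2
cycle 9: CDB Mul1=140; issue MUL r2<-Mul1 // r0:Add2,r1:28,r2:Mul1,r3:Mul2
cycle 10: CDB Mul2=140; issue SUB r0<-Add3 // r0:Add3,r1:28,r2:Mul1,r3:140
cycle 11: - // r0:Add3,r1:28,r2:Mul1,r3:140
cycle 12: CDB Add1=168 // r0:Add3,r1:28,r2:Mul1,r3:140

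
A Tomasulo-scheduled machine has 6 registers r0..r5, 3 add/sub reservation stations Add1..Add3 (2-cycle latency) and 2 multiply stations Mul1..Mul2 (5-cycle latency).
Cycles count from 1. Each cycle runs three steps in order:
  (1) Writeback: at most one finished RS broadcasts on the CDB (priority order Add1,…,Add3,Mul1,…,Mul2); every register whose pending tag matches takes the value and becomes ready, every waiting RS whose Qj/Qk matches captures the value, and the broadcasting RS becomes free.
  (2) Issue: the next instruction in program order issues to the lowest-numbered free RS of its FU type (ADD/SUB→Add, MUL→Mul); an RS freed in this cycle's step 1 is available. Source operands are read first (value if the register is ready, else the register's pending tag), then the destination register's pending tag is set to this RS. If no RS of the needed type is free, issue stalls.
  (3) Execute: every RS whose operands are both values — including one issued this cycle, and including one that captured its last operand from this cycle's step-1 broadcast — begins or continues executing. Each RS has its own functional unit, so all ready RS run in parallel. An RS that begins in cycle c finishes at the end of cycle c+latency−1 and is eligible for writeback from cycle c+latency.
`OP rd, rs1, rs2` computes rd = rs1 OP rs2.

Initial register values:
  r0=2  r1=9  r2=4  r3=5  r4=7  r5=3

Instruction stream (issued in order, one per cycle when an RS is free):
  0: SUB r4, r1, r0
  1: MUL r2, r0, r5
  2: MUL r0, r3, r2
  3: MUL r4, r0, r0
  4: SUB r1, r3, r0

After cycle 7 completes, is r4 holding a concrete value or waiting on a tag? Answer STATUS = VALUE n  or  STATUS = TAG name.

STATUS = TAG Mul1

  c1: issue SUB r4<-Add1  regs: r0:2,r1:9,r2:4,r3:5,r4:Add1,r5:3
  c2: issue MUL r2<-Mul1  regs: r0:2,r1:9,r2:Mul1,r3:5,r4:Add1,r5:3
  c3: CDB Add1=7; issue MUL r0<-Mul2  regs: r0:Mul2,r1:9,r2:Mul1,r3:5,r4:7,r5:3
  c4: stall  regs: r0:Mul2,r1:9,r2:Mul1,r3:5,r4:7,r5:3
  c5: stall  regs: r0:Mul2,r1:9,r2:Mul1,r3:5,r4:7,r5:3
  c6: stall  regs: r0:Mul2,r1:9,r2:Mul1,r3:5,r4:7,r5:3
  c7: CDB Mul1=6; issue MUL r4<-Mul1  regs: r0:Mul2,r1:9,r2:6,r3:5,r4:Mul1,r5:3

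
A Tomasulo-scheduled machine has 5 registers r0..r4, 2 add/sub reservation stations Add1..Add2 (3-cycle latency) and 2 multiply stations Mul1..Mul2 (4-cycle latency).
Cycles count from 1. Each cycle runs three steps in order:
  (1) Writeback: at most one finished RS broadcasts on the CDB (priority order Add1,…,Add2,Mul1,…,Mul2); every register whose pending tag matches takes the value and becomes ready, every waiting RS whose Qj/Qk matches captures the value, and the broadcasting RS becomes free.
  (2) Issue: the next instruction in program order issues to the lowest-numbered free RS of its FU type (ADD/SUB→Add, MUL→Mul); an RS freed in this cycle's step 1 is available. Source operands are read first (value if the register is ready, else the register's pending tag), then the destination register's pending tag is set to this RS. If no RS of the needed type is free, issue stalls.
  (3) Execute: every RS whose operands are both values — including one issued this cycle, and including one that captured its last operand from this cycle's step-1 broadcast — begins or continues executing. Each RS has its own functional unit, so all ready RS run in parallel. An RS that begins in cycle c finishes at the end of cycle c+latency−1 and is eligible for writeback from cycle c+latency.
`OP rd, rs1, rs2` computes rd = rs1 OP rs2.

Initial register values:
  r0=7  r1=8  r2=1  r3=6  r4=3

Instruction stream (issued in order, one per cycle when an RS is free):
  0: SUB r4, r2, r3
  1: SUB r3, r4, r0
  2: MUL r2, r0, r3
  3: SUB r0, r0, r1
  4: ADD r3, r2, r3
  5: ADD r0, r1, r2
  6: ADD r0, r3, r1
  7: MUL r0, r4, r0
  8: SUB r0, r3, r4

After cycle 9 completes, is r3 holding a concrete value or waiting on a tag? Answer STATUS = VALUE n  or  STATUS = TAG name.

STATUS = TAG Add1

cycle 1: issue SUB r4<-Add1 // r0:7,r1:8,r2:1,r3:6,r4:Add1
cycle 2: issue SUB r3<-Add2 // r0:7,r1:8,r2:1,r3:Add2,r4:Add1
cycle 3: issue MUL r2<-Mul1 // r0:7,r1:8,r2:Mul1,r3:Add2,r4:Add1
cycle 4: CDB Add1=-5; issue SUB r0<-Add1 // r0:Add1,r1:8,r2:Mul1,r3:Add2,r4:-5
cycle 5: stall // r0:Add1,r1:8,r2:Mul1,r3:Add2,r4:-5
cycle 6: stall // r0:Add1,r1:8,r2:Mul1,r3:Add2,r4:-5
cycle 7: CDB Add1=-1; issue ADD r3<-Add1 // r0:-1,r1:8,r2:Mul1,r3:Add1,r4:-5
cycle 8: CDB Add2=-12; issue ADD r0<-Add2 // r0:Add2,r1:8,r2:Mul1,r3:Add1,r4:-5
cycle 9: stall // r0:Add2,r1:8,r2:Mul1,r3:Add1,r4:-5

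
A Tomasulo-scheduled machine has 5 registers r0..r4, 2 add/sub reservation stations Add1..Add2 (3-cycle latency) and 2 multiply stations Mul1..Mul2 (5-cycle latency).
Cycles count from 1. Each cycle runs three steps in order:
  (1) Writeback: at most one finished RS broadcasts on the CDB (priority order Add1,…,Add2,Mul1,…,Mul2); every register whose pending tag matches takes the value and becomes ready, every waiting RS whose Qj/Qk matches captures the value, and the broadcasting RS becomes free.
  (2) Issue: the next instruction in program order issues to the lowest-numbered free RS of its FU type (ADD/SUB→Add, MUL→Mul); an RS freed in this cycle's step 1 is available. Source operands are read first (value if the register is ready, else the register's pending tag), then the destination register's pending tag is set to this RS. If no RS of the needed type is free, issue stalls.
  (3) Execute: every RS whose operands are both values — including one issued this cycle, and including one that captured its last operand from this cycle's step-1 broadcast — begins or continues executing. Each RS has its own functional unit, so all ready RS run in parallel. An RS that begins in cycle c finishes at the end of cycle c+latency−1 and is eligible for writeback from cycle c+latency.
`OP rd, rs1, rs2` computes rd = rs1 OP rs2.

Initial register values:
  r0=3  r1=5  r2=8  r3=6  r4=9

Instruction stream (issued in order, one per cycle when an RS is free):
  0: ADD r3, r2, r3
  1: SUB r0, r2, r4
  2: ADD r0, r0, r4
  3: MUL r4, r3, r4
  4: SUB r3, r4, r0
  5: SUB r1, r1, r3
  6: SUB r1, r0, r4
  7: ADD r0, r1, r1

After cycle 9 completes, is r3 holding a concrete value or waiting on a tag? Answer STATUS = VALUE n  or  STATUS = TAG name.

  c1: issue ADD r3<-Add1  regs: r0:3,r1:5,r2:8,r3:Add1,r4:9
  c2: issue SUB r0<-Add2  regs: r0:Add2,r1:5,r2:8,r3:Add1,r4:9
  c3: stall  regs: r0:Add2,r1:5,r2:8,r3:Add1,r4:9
  c4: CDB Add1=14; issue ADD r0<-Add1  regs: r0:Add1,r1:5,r2:8,r3:14,r4:9
  c5: CDB Add2=-1; issue MUL r4<-Mul1  regs: r0:Add1,r1:5,r2:8,r3:14,r4:Mul1
  c6: issue SUB r3<-Add2  regs: r0:Add1,r1:5,r2:8,r3:Add2,r4:Mul1
  c7: stall  regs: r0:Add1,r1:5,r2:8,r3:Add2,r4:Mul1
  c8: CDB Add1=8; issue SUB r1<-Add1  regs: r0:8,r1:Add1,r2:8,r3:Add2,r4:Mul1
  c9: stall  regs: r0:8,r1:Add1,r2:8,r3:Add2,r4:Mul1

STATUS = TAG Add2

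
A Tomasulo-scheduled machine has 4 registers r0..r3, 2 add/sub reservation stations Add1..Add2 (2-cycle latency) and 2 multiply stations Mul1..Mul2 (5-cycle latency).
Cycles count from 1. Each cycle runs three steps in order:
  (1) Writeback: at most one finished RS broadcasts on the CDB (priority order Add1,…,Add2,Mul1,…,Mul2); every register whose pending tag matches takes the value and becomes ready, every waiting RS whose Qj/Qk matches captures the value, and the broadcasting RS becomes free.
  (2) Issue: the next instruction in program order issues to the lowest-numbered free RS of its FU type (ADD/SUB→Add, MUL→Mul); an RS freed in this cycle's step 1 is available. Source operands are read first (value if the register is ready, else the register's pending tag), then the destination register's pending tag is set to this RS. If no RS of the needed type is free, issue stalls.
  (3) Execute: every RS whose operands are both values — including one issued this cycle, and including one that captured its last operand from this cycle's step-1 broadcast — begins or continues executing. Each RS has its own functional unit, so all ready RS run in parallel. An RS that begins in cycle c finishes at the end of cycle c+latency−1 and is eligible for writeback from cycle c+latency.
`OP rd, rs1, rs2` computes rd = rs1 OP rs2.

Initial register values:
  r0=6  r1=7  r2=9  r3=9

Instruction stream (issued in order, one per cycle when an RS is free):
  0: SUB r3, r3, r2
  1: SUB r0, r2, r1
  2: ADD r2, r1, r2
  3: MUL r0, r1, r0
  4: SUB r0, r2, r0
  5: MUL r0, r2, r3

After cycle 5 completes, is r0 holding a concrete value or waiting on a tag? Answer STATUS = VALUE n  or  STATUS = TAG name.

  c1: issue SUB r3<-Add1  regs: r0:6,r1:7,r2:9,r3:Add1
  c2: issue SUB r0<-Add2  regs: r0:Add2,r1:7,r2:9,r3:Add1
  c3: CDB Add1=0; issue ADD r2<-Add1  regs: r0:Add2,r1:7,r2:Add1,r3:0
  c4: CDB Add2=2; issue MUL r0<-Mul1  regs: r0:Mul1,r1:7,r2:Add1,r3:0
  c5: CDB Add1=16; issue SUB r0<-Add1  regs: r0:Add1,r1:7,r2:16,r3:0

STATUS = TAG Add1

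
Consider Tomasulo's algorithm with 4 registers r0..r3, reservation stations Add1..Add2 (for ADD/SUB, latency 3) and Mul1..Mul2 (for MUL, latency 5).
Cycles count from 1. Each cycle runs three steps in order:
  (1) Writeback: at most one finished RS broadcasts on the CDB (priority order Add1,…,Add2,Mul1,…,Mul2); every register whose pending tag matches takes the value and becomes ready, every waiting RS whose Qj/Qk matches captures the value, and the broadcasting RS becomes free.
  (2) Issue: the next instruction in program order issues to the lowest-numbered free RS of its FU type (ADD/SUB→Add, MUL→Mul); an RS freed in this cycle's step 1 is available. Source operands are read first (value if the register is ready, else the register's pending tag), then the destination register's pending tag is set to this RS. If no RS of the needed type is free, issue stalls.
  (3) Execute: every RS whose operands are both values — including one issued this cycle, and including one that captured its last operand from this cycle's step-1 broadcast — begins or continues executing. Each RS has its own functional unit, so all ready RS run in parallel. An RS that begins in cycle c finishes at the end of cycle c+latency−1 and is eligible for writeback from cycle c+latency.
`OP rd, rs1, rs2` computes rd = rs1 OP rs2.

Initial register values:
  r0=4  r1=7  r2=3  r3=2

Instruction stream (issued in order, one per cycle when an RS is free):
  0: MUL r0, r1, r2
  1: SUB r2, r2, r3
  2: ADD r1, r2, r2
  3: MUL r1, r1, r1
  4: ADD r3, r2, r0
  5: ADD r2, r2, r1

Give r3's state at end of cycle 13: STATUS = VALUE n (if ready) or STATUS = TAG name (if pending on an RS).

STATUS = VALUE 22

c1: issue MUL r0<-Mul1 | r0:Mul1,r1:7,r2:3,r3:2
c2: issue SUB r2<-Add1 | r0:Mul1,r1:7,r2:Add1,r3:2
c3: issue ADD r1<-Add2 | r0:Mul1,r1:Add2,r2:Add1,r3:2
c4: issue MUL r1<-Mul2 | r0:Mul1,r1:Mul2,r2:Add1,r3:2
c5: CDB Add1=1; issue ADD r3<-Add1 | r0:Mul1,r1:Mul2,r2:1,r3:Add1
c6: CDB Mul1=21; stall | r0:21,r1:Mul2,r2:1,r3:Add1
c7: stall | r0:21,r1:Mul2,r2:1,r3:Add1
c8: CDB Add2=2; issue ADD r2<-Add2 | r0:21,r1:Mul2,r2:Add2,r3:Add1
c9: CDB Add1=22 | r0:21,r1:Mul2,r2:Add2,r3:22
c10: - | r0:21,r1:Mul2,r2:Add2,r3:22
c11: - | r0:21,r1:Mul2,r2:Add2,r3:22
c12: - | r0:21,r1:Mul2,r2:Add2,r3:22
c13: CDB Mul2=4 | r0:21,r1:4,r2:Add2,r3:22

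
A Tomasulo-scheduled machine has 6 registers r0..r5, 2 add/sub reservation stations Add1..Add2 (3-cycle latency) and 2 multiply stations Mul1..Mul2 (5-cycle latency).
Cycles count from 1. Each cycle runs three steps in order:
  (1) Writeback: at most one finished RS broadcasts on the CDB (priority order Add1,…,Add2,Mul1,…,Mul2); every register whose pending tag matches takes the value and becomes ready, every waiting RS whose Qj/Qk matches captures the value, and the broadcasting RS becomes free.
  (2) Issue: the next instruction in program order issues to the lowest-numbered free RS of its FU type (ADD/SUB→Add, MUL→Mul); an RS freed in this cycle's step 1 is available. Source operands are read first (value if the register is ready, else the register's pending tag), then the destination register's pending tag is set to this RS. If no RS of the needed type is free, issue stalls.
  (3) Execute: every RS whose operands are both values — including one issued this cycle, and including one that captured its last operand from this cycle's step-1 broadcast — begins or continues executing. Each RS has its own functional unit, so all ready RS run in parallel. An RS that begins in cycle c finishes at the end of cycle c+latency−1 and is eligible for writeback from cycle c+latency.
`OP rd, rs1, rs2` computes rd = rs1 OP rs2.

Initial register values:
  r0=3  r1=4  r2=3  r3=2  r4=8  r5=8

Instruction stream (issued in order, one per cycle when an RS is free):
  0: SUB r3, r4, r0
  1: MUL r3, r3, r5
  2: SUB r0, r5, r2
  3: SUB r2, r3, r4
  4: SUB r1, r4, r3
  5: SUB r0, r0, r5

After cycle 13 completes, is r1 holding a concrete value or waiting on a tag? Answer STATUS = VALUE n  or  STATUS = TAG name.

cycle 1: issue SUB r3<-Add1 // r0:3,r1:4,r2:3,r3:Add1,r4:8,r5:8
cycle 2: issue MUL r3<-Mul1 // r0:3,r1:4,r2:3,r3:Mul1,r4:8,r5:8
cycle 3: issue SUB r0<-Add2 // r0:Add2,r1:4,r2:3,r3:Mul1,r4:8,r5:8
cycle 4: CDB Add1=5; issue SUB r2<-Add1 // r0:Add2,r1:4,r2:Add1,r3:Mul1,r4:8,r5:8
cycle 5: stall // r0:Add2,r1:4,r2:Add1,r3:Mul1,r4:8,r5:8
cycle 6: CDB Add2=5; issue SUB r1<-Add2 // r0:5,r1:Add2,r2:Add1,r3:Mul1,r4:8,r5:8
cycle 7: stall // r0:5,r1:Add2,r2:Add1,r3:Mul1,r4:8,r5:8
cycle 8: stall // r0:5,r1:Add2,r2:Add1,r3:Mul1,r4:8,r5:8
cycle 9: CDB Mul1=40; stall // r0:5,r1:Add2,r2:Add1,r3:40,r4:8,r5:8
cycle 10: stall // r0:5,r1:Add2,r2:Add1,r3:40,r4:8,r5:8
cycle 11: stall // r0:5,r1:Add2,r2:Add1,r3:40,r4:8,r5:8
cycle 12: CDB Add1=32; issue SUB r0<-Add1 // r0:Add1,r1:Add2,r2:32,r3:40,r4:8,r5:8
cycle 13: CDB Add2=-32 // r0:Add1,r1:-32,r2:32,r3:40,r4:8,r5:8

STATUS = VALUE -32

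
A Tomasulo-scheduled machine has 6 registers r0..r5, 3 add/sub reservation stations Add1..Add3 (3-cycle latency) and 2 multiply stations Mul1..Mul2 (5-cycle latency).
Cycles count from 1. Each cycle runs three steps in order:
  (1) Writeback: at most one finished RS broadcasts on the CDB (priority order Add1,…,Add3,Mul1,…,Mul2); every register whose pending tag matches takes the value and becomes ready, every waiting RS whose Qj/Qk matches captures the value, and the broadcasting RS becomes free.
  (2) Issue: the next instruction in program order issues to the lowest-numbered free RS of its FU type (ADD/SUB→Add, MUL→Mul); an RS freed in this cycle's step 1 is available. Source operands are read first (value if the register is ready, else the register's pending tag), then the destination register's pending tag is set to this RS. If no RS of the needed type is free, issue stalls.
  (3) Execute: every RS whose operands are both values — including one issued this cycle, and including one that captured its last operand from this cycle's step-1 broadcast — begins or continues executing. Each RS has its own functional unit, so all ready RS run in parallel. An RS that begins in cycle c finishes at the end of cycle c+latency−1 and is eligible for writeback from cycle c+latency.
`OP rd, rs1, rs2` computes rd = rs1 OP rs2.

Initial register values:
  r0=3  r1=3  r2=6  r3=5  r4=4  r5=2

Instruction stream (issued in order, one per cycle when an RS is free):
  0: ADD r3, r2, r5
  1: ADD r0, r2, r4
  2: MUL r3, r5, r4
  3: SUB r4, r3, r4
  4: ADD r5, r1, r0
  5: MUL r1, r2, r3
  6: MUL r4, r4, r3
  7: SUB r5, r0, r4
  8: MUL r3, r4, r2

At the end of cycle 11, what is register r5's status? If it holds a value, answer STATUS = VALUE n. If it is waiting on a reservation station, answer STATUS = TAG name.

STATUS = TAG Add2

  c1: issue ADD r3<-Add1  regs: r0:3,r1:3,r2:6,r3:Add1,r4:4,r5:2
  c2: issue ADD r0<-Add2  regs: r0:Add2,r1:3,r2:6,r3:Add1,r4:4,r5:2
  c3: issue MUL r3<-Mul1  regs: r0:Add2,r1:3,r2:6,r3:Mul1,r4:4,r5:2
  c4: CDB Add1=8; issue SUB r4<-Add1  regs: r0:Add2,r1:3,r2:6,r3:Mul1,r4:Add1,r5:2
  c5: CDB Add2=10; issue ADD r5<-Add2  regs: r0:10,r1:3,r2:6,r3:Mul1,r4:Add1,r5:Add2
  c6: issue MUL r1<-Mul2  regs: r0:10,r1:Mul2,r2:6,r3:Mul1,r4:Add1,r5:Add2
  c7: stall  regs: r0:10,r1:Mul2,r2:6,r3:Mul1,r4:Add1,r5:Add2
  c8: CDB Add2=13; stall  regs: r0:10,r1:Mul2,r2:6,r3:Mul1,r4:Add1,r5:13
  c9: CDB Mul1=8; issue MUL r4<-Mul1  regs: r0:10,r1:Mul2,r2:6,r3:8,r4:Mul1,r5:13
  c10: issue SUB r5<-Add2  regs: r0:10,r1:Mul2,r2:6,r3:8,r4:Mul1,r5:Add2
  c11: stall  regs: r0:10,r1:Mul2,r2:6,r3:8,r4:Mul1,r5:Add2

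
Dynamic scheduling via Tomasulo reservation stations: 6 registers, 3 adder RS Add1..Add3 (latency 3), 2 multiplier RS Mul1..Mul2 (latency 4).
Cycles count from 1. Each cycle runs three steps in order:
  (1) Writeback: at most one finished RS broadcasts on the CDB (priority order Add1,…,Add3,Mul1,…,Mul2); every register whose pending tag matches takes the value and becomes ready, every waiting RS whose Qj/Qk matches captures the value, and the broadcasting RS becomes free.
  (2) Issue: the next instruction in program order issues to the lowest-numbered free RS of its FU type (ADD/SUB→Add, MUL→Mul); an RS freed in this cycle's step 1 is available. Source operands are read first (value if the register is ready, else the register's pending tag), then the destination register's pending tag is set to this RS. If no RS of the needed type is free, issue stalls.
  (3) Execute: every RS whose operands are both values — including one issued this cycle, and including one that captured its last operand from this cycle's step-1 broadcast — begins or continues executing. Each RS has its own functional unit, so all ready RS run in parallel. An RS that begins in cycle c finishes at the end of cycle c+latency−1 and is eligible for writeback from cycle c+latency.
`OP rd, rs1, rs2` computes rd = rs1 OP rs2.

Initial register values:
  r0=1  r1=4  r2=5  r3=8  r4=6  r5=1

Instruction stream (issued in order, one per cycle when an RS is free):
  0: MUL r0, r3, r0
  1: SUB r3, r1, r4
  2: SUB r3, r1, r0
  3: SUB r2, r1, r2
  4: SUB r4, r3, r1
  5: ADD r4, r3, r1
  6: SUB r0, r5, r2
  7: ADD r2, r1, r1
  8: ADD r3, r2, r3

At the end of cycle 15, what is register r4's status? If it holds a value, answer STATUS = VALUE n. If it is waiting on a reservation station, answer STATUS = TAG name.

STATUS = VALUE 0

c1: issue MUL r0<-Mul1 | r0:Mul1,r1:4,r2:5,r3:8,r4:6,r5:1
c2: issue SUB r3<-Add1 | r0:Mul1,r1:4,r2:5,r3:Add1,r4:6,r5:1
c3: issue SUB r3<-Add2 | r0:Mul1,r1:4,r2:5,r3:Add2,r4:6,r5:1
c4: issue SUB r2<-Add3 | r0:Mul1,r1:4,r2:Add3,r3:Add2,r4:6,r5:1
c5: CDB Add1=-2; issue SUB r4<-Add1 | r0:Mul1,r1:4,r2:Add3,r3:Add2,r4:Add1,r5:1
c6: CDB Mul1=8; stall | r0:8,r1:4,r2:Add3,r3:Add2,r4:Add1,r5:1
c7: CDB Add3=-1; issue ADD r4<-Add3 | r0:8,r1:4,r2:-1,r3:Add2,r4:Add3,r5:1
c8: stall | r0:8,r1:4,r2:-1,r3:Add2,r4:Add3,r5:1
c9: CDB Add2=-4; issue SUB r0<-Add2 | r0:Add2,r1:4,r2:-1,r3:-4,r4:Add3,r5:1
c10: stall | r0:Add2,r1:4,r2:-1,r3:-4,r4:Add3,r5:1
c11: stall | r0:Add2,r1:4,r2:-1,r3:-4,r4:Add3,r5:1
c12: CDB Add1=-8; issue ADD r2<-Add1 | r0:Add2,r1:4,r2:Add1,r3:-4,r4:Add3,r5:1
c13: CDB Add2=2; issue ADD r3<-Add2 | r0:2,r1:4,r2:Add1,r3:Add2,r4:Add3,r5:1
c14: CDB Add3=0 | r0:2,r1:4,r2:Add1,r3:Add2,r4:0,r5:1
c15: CDB Add1=8 | r0:2,r1:4,r2:8,r3:Add2,r4:0,r5:1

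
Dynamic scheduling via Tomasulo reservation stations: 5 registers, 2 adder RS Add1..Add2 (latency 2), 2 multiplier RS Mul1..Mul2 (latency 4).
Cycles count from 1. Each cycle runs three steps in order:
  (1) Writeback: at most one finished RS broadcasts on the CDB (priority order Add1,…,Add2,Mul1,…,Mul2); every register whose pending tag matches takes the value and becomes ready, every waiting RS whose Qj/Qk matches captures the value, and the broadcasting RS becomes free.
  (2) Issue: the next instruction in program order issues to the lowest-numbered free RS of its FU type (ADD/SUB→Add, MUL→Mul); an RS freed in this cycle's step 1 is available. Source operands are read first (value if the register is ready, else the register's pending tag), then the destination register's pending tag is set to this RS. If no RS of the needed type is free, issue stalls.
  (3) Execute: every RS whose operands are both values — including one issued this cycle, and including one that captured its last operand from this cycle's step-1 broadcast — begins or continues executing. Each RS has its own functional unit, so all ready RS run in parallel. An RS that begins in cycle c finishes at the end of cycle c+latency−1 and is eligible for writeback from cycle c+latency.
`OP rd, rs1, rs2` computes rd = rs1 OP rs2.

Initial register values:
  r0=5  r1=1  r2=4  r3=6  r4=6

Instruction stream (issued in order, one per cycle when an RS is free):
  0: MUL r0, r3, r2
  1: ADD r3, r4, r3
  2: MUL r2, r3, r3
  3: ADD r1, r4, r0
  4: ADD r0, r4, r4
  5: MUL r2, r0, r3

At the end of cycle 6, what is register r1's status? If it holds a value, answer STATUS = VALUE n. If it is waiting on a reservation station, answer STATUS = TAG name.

  c1: issue MUL r0<-Mul1  regs: r0:Mul1,r1:1,r2:4,r3:6,r4:6
  c2: issue ADD r3<-Add1  regs: r0:Mul1,r1:1,r2:4,r3:Add1,r4:6
  c3: issue MUL r2<-Mul2  regs: r0:Mul1,r1:1,r2:Mul2,r3:Add1,r4:6
  c4: CDB Add1=12; issue ADD r1<-Add1  regs: r0:Mul1,r1:Add1,r2:Mul2,r3:12,r4:6
  c5: CDB Mul1=24; issue ADD r0<-Add2  regs: r0:Add2,r1:Add1,r2:Mul2,r3:12,r4:6
  c6: issue MUL r2<-Mul1  regs: r0:Add2,r1:Add1,r2:Mul1,r3:12,r4:6

STATUS = TAG Add1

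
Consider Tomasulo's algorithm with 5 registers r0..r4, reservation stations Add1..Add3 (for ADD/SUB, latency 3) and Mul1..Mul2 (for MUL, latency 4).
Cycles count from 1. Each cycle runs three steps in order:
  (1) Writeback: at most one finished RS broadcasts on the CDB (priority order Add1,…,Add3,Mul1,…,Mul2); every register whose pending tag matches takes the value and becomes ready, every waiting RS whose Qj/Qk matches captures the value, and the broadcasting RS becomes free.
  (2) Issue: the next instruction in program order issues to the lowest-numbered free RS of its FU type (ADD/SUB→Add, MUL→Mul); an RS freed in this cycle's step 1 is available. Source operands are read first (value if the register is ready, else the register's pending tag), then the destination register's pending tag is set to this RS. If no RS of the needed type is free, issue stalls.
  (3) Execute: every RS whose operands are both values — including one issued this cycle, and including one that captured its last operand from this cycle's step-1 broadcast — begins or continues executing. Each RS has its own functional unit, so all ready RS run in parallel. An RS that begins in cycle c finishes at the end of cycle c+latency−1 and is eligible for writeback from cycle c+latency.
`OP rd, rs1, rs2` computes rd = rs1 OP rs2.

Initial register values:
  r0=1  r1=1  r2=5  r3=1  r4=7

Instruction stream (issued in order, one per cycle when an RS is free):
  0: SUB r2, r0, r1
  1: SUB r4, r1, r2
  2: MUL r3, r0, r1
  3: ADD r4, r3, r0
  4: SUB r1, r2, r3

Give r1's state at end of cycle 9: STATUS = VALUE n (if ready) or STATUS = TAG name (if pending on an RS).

STATUS = TAG Add3

cycle 1: issue SUB r2<-Add1 // r0:1,r1:1,r2:Add1,r3:1,r4:7
cycle 2: issue SUB r4<-Add2 // r0:1,r1:1,r2:Add1,r3:1,r4:Add2
cycle 3: issue MUL r3<-Mul1 // r0:1,r1:1,r2:Add1,r3:Mul1,r4:Add2
cycle 4: CDB Add1=0; issue ADD r4<-Add1 // r0:1,r1:1,r2:0,r3:Mul1,r4:Add1
cycle 5: issue SUB r1<-Add3 // r0:1,r1:Add3,r2:0,r3:Mul1,r4:Add1
cycle 6: - // r0:1,r1:Add3,r2:0,r3:Mul1,r4:Add1
cycle 7: CDB Add2=1 // r0:1,r1:Add3,r2:0,r3:Mul1,r4:Add1
cycle 8: CDB Mul1=1 // r0:1,r1:Add3,r2:0,r3:1,r4:Add1
cycle 9: - // r0:1,r1:Add3,r2:0,r3:1,r4:Add1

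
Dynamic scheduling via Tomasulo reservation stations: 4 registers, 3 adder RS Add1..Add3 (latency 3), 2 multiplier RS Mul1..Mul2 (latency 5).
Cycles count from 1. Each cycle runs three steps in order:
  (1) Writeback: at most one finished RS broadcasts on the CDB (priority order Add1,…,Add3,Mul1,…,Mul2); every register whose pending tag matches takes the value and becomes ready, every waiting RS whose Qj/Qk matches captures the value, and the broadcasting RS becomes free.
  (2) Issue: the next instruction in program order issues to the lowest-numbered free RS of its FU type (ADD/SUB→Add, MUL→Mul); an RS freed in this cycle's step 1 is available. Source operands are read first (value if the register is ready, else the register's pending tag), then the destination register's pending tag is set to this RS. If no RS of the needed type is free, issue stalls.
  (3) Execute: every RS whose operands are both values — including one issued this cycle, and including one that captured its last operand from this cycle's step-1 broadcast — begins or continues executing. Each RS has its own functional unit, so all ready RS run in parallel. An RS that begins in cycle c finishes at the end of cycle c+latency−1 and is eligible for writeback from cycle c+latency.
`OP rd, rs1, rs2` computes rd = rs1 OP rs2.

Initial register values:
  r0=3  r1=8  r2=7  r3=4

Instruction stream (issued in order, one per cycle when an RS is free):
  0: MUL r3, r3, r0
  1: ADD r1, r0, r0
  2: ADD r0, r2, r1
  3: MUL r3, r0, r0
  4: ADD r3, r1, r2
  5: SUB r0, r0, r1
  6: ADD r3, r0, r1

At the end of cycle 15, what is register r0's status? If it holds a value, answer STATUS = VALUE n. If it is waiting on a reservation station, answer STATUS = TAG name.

c1: issue MUL r3<-Mul1 | r0:3,r1:8,r2:7,r3:Mul1
c2: issue ADD r1<-Add1 | r0:3,r1:Add1,r2:7,r3:Mul1
c3: issue ADD r0<-Add2 | r0:Add2,r1:Add1,r2:7,r3:Mul1
c4: issue MUL r3<-Mul2 | r0:Add2,r1:Add1,r2:7,r3:Mul2
c5: CDB Add1=6; issue ADD r3<-Add1 | r0:Add2,r1:6,r2:7,r3:Add1
c6: CDB Mul1=12; issue SUB r0<-Add3 | r0:Add3,r1:6,r2:7,r3:Add1
c7: stall | r0:Add3,r1:6,r2:7,r3:Add1
c8: CDB Add1=13; issue ADD r3<-Add1 | r0:Add3,r1:6,r2:7,r3:Add1
c9: CDB Add2=13 | r0:Add3,r1:6,r2:7,r3:Add1
c10: - | r0:Add3,r1:6,r2:7,r3:Add1
c11: - | r0:Add3,r1:6,r2:7,r3:Add1
c12: CDB Add3=7 | r0:7,r1:6,r2:7,r3:Add1
c13: - | r0:7,r1:6,r2:7,r3:Add1
c14: CDB Mul2=169 | r0:7,r1:6,r2:7,r3:Add1
c15: CDB Add1=13 | r0:7,r1:6,r2:7,r3:13

STATUS = VALUE 7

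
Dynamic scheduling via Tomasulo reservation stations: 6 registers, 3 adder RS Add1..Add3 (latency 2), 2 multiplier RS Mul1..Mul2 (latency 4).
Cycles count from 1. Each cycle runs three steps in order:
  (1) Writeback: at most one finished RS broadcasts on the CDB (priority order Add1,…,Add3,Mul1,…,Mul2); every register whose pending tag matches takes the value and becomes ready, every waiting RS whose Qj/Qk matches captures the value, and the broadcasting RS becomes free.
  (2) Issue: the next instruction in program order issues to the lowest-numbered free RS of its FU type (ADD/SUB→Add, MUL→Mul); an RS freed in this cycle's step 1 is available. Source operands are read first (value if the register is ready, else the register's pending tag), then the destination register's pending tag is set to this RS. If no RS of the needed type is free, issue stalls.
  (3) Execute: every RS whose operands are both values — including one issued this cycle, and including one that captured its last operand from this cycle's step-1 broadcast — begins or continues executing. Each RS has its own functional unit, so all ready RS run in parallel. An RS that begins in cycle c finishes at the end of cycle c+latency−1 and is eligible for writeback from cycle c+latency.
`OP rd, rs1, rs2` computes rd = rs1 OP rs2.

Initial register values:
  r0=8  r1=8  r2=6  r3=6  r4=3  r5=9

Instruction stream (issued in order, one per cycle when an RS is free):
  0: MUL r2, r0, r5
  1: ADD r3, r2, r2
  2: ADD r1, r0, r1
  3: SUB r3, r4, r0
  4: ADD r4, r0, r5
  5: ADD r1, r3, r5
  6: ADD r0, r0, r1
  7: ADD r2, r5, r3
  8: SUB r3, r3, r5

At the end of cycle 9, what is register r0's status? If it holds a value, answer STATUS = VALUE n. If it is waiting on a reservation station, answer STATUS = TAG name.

c1: issue MUL r2<-Mul1 | r0:8,r1:8,r2:Mul1,r3:6,r4:3,r5:9
c2: issue ADD r3<-Add1 | r0:8,r1:8,r2:Mul1,r3:Add1,r4:3,r5:9
c3: issue ADD r1<-Add2 | r0:8,r1:Add2,r2:Mul1,r3:Add1,r4:3,r5:9
c4: issue SUB r3<-Add3 | r0:8,r1:Add2,r2:Mul1,r3:Add3,r4:3,r5:9
c5: CDB Add2=16; issue ADD r4<-Add2 | r0:8,r1:16,r2:Mul1,r3:Add3,r4:Add2,r5:9
c6: CDB Add3=-5; issue ADD r1<-Add3 | r0:8,r1:Add3,r2:Mul1,r3:-5,r4:Add2,r5:9
c7: CDB Add2=17; issue ADD r0<-Add2 | r0:Add2,r1:Add3,r2:Mul1,r3:-5,r4:17,r5:9
c8: CDB Add3=4; issue ADD r2<-Add3 | r0:Add2,r1:4,r2:Add3,r3:-5,r4:17,r5:9
c9: CDB Mul1=72; stall | r0:Add2,r1:4,r2:Add3,r3:-5,r4:17,r5:9

STATUS = TAG Add2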